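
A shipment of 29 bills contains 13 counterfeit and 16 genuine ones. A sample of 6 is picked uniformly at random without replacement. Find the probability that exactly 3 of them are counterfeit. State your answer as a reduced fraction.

88/261

The sample space is all 6-subsets of the 29: C(29,6) = 475020.
Selections with exactly 3 counterfeit: choose 3 of the 13 counterfeit and 3 of the 16 genuine, C(13,3)·C(16,3) = 286·560 = 160160.
Probability = 160160/475020 = 88/261.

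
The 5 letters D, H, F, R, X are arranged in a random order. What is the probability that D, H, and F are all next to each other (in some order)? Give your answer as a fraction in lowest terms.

There are 5! = 120 arrangements.
Treat the three as one block: 3! placements × 3! orders within the block = 6·6 = 36.
Probability = 36/120 = 3/10.

3/10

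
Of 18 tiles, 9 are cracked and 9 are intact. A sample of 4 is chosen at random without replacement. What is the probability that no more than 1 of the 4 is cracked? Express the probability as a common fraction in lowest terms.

49/170

Total selections: C(18,4) = 3060.
Favorable selections (no more than 1 cracked): C(9,0)·C(9,4) + C(9,1)·C(9,3) = 126 + 756 = 882.
Probability = 882/3060 = 49/170.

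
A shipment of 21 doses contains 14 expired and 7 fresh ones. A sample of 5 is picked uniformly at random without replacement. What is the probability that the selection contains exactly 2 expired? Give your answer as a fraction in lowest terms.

455/2907

There are C(21,5) = 20349 ways to choose 5 from 21.
Selections with exactly 2 expired: choose 2 of the 14 expired and 3 of the 7 fresh, C(14,2)·C(7,3) = 91·35 = 3185.
Probability = 3185/20349 = 455/2907.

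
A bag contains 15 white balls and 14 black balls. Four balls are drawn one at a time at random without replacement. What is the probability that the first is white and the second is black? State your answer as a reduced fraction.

15/58

Multiply the conditional probabilities at each draw: 15/29 · 14/28 = 210/812 = 15/58.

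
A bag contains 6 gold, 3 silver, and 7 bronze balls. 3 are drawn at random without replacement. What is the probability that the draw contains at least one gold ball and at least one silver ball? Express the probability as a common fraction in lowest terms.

27/80

There are C(16,3) = 560 possible draws.
By inclusion-exclusion on the complements, draws missing all gold or all silver: C(10,3) + C(13,3) − C(7,3) = 120 + 286 − 35 = 371.
So draws with at least one of each: 560 − 371 = 189, probability 189/560 = 27/80.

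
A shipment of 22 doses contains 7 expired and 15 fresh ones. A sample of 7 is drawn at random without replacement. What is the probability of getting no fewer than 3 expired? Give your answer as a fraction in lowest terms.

353/912

Total selections: C(22,7) = 170544.
Count the complement (fewer than 3 expired): C(7,0)·C(15,7) + C(7,1)·C(15,6) + C(7,2)·C(15,5) = 6435 + 35035 + 63063 = 104533.
Probability = 1 − 104533/170544 = 66011/170544 = 353/912.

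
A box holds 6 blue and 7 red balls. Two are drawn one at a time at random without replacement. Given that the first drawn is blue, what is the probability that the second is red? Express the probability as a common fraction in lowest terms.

7/12

After removing one blue, 12 remain: 5 blue and 7 red.
So the probability the next is red is 7/12.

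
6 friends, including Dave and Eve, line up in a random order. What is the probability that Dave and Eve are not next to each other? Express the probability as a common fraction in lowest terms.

2/3

There are 6! = 720 arrangements.
Arrangements with Dave and Eve adjacent: 2·5! = 240.
So not adjacent: 720 − 240 = 480, probability 480/720 = 2/3.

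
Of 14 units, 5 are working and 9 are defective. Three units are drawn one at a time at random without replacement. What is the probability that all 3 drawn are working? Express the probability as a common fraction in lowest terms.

Multiply the conditional probabilities at each draw: 5/14 · 4/13 · 3/12 = 60/2184 = 5/182.

5/182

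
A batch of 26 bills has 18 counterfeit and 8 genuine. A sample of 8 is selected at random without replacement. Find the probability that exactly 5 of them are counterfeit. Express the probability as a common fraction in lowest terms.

Total number of selections: C(26,8) = 1562275.
Selections with exactly 5 counterfeit: choose 5 of the 18 counterfeit and 3 of the 8 genuine, C(18,5)·C(8,3) = 8568·56 = 479808.
Probability = 479808/1562275.

479808/1562275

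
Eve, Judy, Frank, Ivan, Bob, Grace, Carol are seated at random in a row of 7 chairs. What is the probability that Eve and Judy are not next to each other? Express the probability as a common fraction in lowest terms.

5/7

There are 7! = 5040 arrangements.
Arrangements with Eve and Judy adjacent: 2·6! = 1440.
So not adjacent: 5040 − 1440 = 3600, probability 3600/5040 = 5/7.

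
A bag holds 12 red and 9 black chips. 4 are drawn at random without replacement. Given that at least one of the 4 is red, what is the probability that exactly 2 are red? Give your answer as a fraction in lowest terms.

Work in counts. Selections with at least one red: C(21,4) − C(9,4) = 5985 − 126 = 5859.
Of those, selections where exactly 2 are red: C(12,2)·C(9,2) = 66·36 = 2376.
Conditional probability = 2376/5859 = 88/217.

88/217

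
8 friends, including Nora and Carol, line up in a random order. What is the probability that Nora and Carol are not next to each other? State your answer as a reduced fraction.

3/4

There are 8! = 40320 arrangements.
Arrangements with Nora and Carol adjacent: 2·7! = 10080.
So not adjacent: 40320 − 10080 = 30240, probability 30240/40320 = 3/4.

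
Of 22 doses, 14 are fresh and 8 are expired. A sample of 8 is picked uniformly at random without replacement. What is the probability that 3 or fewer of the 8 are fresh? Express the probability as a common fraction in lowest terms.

There are C(22,8) = 319770 ways to choose the 8.
Favorable selections (3 or fewer fresh): C(14,0)·C(8,8) + C(14,1)·C(8,7) + C(14,2)·C(8,6) + C(14,3)·C(8,5) = 1 + 112 + 2548 + 20384 = 23045.
Probability = 23045/319770 = 419/5814.

419/5814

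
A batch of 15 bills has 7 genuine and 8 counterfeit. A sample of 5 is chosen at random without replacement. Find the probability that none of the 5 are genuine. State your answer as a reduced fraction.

There are C(15,5) = 3003 possible selections.
Selections with no genuine (all counterfeit): C(8,5) = 56.
Probability = 56/3003 = 8/429.

8/429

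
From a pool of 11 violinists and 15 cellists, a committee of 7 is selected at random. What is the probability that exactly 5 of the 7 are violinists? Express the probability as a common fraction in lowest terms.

The sample space is all 7-subsets of the 26: C(26,7) = 657800.
Selections with exactly 5 violinists: choose 5 of the 11 violinists and 2 of the 15 cellists, C(11,5)·C(15,2) = 462·105 = 48510.
Probability = 48510/657800 = 441/5980.

441/5980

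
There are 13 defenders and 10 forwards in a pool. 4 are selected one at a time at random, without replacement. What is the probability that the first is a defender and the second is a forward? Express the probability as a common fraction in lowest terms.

Multiply the conditional probabilities at each draw: 13/23 · 10/22 = 130/506 = 65/253.

65/253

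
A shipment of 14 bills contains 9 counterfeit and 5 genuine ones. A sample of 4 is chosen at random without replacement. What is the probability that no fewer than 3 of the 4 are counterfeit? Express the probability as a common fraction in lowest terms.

6/11

There are C(14,4) = 1001 ways to choose the 4.
Favorable selections (no fewer than 3 counterfeit): C(9,3)·C(5,1) + C(9,4)·C(5,0) = 420 + 126 = 546.
Probability = 546/1001 = 6/11.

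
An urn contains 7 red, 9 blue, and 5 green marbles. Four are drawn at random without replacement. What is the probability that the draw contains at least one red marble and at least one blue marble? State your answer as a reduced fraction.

There are C(21,4) = 5985 possible draws.
By inclusion-exclusion on the complements, draws missing all red or all blue: C(14,4) + C(12,4) − C(5,4) = 1001 + 495 − 5 = 1491.
So draws with at least one of each: 5985 − 1491 = 4494, probability 4494/5985 = 214/285.

214/285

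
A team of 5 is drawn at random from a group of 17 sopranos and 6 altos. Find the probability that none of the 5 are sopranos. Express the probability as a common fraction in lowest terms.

There are C(23,5) = 33649 possible selections.
Selections with no sopranos (all altos): C(6,5) = 6.
Probability = 6/33649.

6/33649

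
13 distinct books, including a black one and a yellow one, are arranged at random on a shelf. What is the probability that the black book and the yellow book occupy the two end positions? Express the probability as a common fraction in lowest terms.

There are 13! = 6227020800 arrangements.
Place the black book and the yellow book at the ends in 2 ways, arrange the remaining 11 in 11! = 39916800 ways: 2·39916800 = 79833600.
Probability = 79833600/6227020800 = 1/78.

1/78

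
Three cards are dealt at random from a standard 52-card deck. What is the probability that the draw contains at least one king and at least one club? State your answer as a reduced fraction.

33/260

There are C(52,3) = 22100 possible draws.
By inclusion-exclusion on the complements, draws missing all kings or all clubs: C(48,3) + C(39,3) − C(36,3) = 17296 + 9139 − 7140 = 19295.
So draws with at least one of each: 22100 − 19295 = 2805, probability 2805/22100 = 33/260.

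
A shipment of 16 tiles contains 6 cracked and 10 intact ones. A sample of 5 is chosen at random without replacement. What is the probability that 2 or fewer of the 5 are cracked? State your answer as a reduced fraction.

Total selections: C(16,5) = 4368.
Favorable selections (2 or fewer cracked): C(6,0)·C(10,5) + C(6,1)·C(10,4) + C(6,2)·C(10,3) = 252 + 1260 + 1800 = 3312.
Probability = 3312/4368 = 69/91.

69/91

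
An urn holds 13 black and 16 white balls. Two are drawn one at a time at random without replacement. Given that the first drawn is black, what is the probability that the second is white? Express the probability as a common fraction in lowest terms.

After removing one black, 28 remain: 12 black and 16 white.
So the probability the next is white is 16/28 = 4/7.

4/7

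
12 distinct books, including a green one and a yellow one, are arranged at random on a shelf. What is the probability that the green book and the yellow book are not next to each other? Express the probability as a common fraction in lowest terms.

5/6

There are 12! = 479001600 arrangements.
Arrangements with the green book and the yellow book adjacent: 2·11! = 79833600.
So not adjacent: 479001600 − 79833600 = 399168000, probability 399168000/479001600 = 5/6.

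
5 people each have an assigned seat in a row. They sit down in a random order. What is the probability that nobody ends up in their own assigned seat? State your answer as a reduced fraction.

There are 5! = 120 seatings.
By inclusion-exclusion, seatings with no fixed points: C(5,0)·5! − C(5,1)·4! + C(5,2)·3! − C(5,3)·2! + C(5,4)·1! − C(5,5)·0! = 44.
Probability = 44/120 = 11/30.

11/30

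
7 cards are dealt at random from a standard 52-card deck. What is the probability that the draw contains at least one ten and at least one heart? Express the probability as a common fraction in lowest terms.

There are C(52,7) = 133784560 possible draws.
By inclusion-exclusion on the complements, draws missing all tens or all hearts: C(48,7) + C(39,7) − C(36,7) = 73629072 + 15380937 − 8347680 = 80662329.
So draws with at least one of each: 133784560 − 80662329 = 53122231, probability 53122231/133784560.

53122231/133784560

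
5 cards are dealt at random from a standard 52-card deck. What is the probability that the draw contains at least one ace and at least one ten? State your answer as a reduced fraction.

There are C(52,5) = 2598960 possible draws.
By inclusion-exclusion on the complements, draws missing all aces or all tens: C(48,5) + C(48,5) − C(44,5) = 1712304 + 1712304 − 1086008 = 2338600.
So draws with at least one of each: 2598960 − 2338600 = 260360, probability 260360/2598960 = 6509/64974.

6509/64974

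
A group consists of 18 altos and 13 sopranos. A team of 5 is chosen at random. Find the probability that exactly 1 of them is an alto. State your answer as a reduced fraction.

1430/18879

There are C(31,5) = 169911 ways to choose 5 from 31.
Selections with exactly 1 alto: choose 1 of the 18 altos and 4 of the 13 sopranos, C(18,1)·C(13,4) = 18·715 = 12870.
Probability = 12870/169911 = 1430/18879.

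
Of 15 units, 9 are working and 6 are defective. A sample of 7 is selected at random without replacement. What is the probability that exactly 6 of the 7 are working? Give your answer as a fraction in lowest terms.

56/715

There are C(15,7) = 6435 ways to choose 7 from 15.
Selections with exactly 6 working: choose 6 of the 9 working and 1 of the 6 defective, C(9,6)·C(6,1) = 84·6 = 504.
Probability = 504/6435 = 56/715.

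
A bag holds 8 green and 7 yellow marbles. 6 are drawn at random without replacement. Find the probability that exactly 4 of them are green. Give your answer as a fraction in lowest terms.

There are C(15,6) = 5005 ways to choose 6 from 15.
Selections with exactly 4 green: choose 4 of the 8 green and 2 of the 7 yellow, C(8,4)·C(7,2) = 70·21 = 1470.
Probability = 1470/5005 = 42/143.

42/143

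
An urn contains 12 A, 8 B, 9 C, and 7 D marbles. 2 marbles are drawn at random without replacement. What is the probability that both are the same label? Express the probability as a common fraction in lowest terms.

There are C(36,2) = 630 ways to draw 2 marbles.
All same label: C(12,2) + C(8,2) + C(9,2) + C(7,2) = 66 + 28 + 36 + 21 = 151.
Probability = 151/630.

151/630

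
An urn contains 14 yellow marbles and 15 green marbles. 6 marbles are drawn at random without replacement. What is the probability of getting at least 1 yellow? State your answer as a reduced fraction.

1033/1044

There are C(29,6) = 475020 ways to choose the 6.
The complement is all 6 are green: C(15,6) = 5005.
Probability = 1 − 5005/475020 = 470015/475020 = 1033/1044.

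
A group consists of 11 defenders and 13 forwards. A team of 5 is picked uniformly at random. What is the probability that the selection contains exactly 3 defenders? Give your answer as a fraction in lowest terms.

195/644

Total number of selections: C(24,5) = 42504.
Selections with exactly 3 defenders: choose 3 of the 11 defenders and 2 of the 13 forwards, C(11,3)·C(13,2) = 165·78 = 12870.
Probability = 12870/42504 = 195/644.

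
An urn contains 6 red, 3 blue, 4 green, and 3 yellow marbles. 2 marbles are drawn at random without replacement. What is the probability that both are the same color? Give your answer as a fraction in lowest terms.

There are C(16,2) = 120 ways to draw 2 marbles.
All same color: C(6,2) + C(3,2) + C(4,2) + C(3,2) = 15 + 3 + 6 + 3 = 27.
Probability = 27/120 = 9/40.

9/40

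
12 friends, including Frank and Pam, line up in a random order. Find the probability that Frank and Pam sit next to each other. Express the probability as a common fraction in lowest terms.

There are 12! = 479001600 arrangements.
Treat Frank and Pam as a block: 11! arrangements of the blocks × 2 orders within the block = 2·39916800 = 79833600.
Probability = 79833600/479001600 = 1/6.

1/6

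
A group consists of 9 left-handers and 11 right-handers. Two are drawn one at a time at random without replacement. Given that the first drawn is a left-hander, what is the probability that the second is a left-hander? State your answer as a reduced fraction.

8/19

After removing one left-hander, 19 remain: 8 left-handers and 11 right-handers.
So the probability the next is a left-hander is 8/19.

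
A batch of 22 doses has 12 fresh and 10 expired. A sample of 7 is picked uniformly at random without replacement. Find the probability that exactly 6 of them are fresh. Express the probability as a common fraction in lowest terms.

35/646

There are C(22,7) = 170544 ways to choose 7 from 22.
Selections with exactly 6 fresh: choose 6 of the 12 fresh and 1 of the 10 expired, C(12,6)·C(10,1) = 924·10 = 9240.
Probability = 9240/170544 = 35/646.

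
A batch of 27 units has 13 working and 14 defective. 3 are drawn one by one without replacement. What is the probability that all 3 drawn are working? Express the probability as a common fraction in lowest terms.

Multiply the conditional probabilities at each draw: 13/27 · 12/26 · 11/25 = 1716/17550 = 22/225.

22/225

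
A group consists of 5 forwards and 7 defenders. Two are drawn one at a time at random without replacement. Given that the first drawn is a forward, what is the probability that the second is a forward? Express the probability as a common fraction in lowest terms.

4/11

After removing one forward, 11 remain: 4 forwards and 7 defenders.
So the probability the next is a forward is 4/11.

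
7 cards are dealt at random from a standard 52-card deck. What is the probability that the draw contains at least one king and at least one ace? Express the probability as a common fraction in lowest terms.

3105873/16723070

There are C(52,7) = 133784560 possible draws.
By inclusion-exclusion on the complements, draws missing all kings or all aces: C(48,7) + C(48,7) − C(44,7) = 73629072 + 73629072 − 38320568 = 108937576.
So draws with at least one of each: 133784560 − 108937576 = 24846984, probability 24846984/133784560 = 3105873/16723070.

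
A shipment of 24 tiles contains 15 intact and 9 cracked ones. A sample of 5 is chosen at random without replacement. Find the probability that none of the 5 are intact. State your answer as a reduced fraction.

3/1012

There are C(24,5) = 42504 possible selections.
Selections with no intact (all cracked): C(9,5) = 126.
Probability = 126/42504 = 3/1012.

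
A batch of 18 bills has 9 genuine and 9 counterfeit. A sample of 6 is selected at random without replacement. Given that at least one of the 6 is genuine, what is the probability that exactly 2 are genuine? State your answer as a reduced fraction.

Work in counts. Selections with at least one genuine: C(18,6) − C(9,6) = 18564 − 84 = 18480.
Of those, selections where exactly 2 are genuine: C(9,2)·C(9,4) = 36·126 = 4536.
Conditional probability = 4536/18480 = 27/110.

27/110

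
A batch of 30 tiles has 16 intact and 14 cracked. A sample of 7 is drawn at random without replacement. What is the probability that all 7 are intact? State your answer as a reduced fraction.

There are C(30,7) = 2035800 possible selections.
Selections with all intact: C(16,7) = 11440.
Probability = 11440/2035800 = 22/3915.

22/3915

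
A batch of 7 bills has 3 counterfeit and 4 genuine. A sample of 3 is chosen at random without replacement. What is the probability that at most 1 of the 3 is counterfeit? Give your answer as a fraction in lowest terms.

22/35

There are C(7,3) = 35 ways to choose the 3.
Favorable selections (at most 1 counterfeit): C(3,0)·C(4,3) + C(3,1)·C(4,2) = 4 + 18 = 22.
Probability = 22/35.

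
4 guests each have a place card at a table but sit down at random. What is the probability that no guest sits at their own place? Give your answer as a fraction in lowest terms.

There are 4! = 24 seatings.
By inclusion-exclusion, seatings with no fixed points: C(4,0)·4! − C(4,1)·3! + C(4,2)·2! − C(4,3)·1! + C(4,4)·0! = 9.
Probability = 9/24 = 3/8.

3/8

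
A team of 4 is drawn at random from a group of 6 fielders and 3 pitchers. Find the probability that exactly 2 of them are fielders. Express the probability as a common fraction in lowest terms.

The sample space is all 4-subsets of the 9: C(9,4) = 126.
Selections with exactly 2 fielders: choose 2 of the 6 fielders and 2 of the 3 pitchers, C(6,2)·C(3,2) = 15·3 = 45.
Probability = 45/126 = 5/14.

5/14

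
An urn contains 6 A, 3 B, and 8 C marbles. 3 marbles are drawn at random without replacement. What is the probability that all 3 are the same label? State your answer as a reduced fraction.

77/680

There are C(17,3) = 680 ways to draw 3 marbles.
All same label: C(6,3) + C(3,3) + C(8,3) = 20 + 1 + 56 = 77.
Probability = 77/680.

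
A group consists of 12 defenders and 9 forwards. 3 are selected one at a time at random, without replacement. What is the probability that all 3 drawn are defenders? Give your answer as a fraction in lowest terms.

Multiply the conditional probabilities at each draw: 12/21 · 11/20 · 10/19 = 1320/7980 = 22/133.

22/133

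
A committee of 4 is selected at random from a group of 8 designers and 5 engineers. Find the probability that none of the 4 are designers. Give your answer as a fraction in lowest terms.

There are C(13,4) = 715 possible selections.
Selections with no designers (all engineers): C(5,4) = 5.
Probability = 5/715 = 1/143.

1/143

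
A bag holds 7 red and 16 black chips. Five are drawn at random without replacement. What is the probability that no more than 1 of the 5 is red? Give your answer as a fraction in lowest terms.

Total selections: C(23,5) = 33649.
Favorable selections (no more than 1 red): C(7,0)·C(16,5) + C(7,1)·C(16,4) = 4368 + 12740 = 17108.
Probability = 17108/33649 = 2444/4807.

2444/4807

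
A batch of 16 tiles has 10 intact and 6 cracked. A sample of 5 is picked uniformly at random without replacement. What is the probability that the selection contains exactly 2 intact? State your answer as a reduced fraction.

75/364

Total number of selections: C(16,5) = 4368.
Selections with exactly 2 intact: choose 2 of the 10 intact and 3 of the 6 cracked, C(10,2)·C(6,3) = 45·20 = 900.
Probability = 900/4368 = 75/364.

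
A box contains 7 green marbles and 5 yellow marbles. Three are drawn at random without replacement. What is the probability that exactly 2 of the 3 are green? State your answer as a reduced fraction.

There are C(12,3) = 220 ways to choose 3 from 12.
Selections with exactly 2 green: choose 2 of the 7 green and 1 of the 5 yellow, C(7,2)·C(5,1) = 21·5 = 105.
Probability = 105/220 = 21/44.

21/44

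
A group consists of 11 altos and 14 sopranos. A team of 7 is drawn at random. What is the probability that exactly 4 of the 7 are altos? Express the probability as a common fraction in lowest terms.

546/2185

There are C(25,7) = 480700 ways to choose 7 from 25.
Selections with exactly 4 altos: choose 4 of the 11 altos and 3 of the 14 sopranos, C(11,4)·C(14,3) = 330·364 = 120120.
Probability = 120120/480700 = 546/2185.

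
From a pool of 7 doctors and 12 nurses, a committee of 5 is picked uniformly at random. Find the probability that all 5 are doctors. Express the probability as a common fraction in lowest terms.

7/3876

There are C(19,5) = 11628 possible selections.
Selections with all doctors: C(7,5) = 21.
Probability = 21/11628 = 7/3876.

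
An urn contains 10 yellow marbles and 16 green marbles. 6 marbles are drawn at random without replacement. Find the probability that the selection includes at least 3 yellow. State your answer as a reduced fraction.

531/1265

Total selections: C(26,6) = 230230.
Count the complement (fewer than 3 yellow): C(10,0)·C(16,6) + C(10,1)·C(16,5) + C(10,2)·C(16,4) = 8008 + 43680 + 81900 = 133588.
Probability = 1 − 133588/230230 = 96642/230230 = 531/1265.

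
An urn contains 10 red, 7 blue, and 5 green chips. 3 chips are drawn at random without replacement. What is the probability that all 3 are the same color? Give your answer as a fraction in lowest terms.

3/28

There are C(22,3) = 1540 ways to draw 3 chips.
All same color: C(10,3) + C(7,3) + C(5,3) = 120 + 35 + 10 = 165.
Probability = 165/1540 = 3/28.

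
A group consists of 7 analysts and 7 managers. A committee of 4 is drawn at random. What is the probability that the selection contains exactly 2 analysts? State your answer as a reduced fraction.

63/143

The sample space is all 4-subsets of the 14: C(14,4) = 1001.
Selections with exactly 2 analysts: choose 2 of the 7 analysts and 2 of the 7 managers, C(7,2)·C(7,2) = 21·21 = 441.
Probability = 441/1001 = 63/143.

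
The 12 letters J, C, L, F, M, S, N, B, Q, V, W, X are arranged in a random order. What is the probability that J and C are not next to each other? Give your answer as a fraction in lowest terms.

5/6

There are 12! = 479001600 arrangements.
Arrangements with J and C adjacent: 2·11! = 79833600.
So not adjacent: 479001600 − 79833600 = 399168000, probability 399168000/479001600 = 5/6.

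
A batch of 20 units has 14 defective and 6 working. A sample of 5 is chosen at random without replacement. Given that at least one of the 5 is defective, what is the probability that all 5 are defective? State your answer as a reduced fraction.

Work in counts. Selections with at least one defective: C(20,5) − C(6,5) = 15504 − 6 = 15498.
Of those, selections where all 5 are defective: C(14,5) = 2002.
Conditional probability = 2002/15498 = 143/1107.

143/1107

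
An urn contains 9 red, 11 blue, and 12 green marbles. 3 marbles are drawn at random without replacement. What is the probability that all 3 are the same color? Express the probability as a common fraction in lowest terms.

469/4960

There are C(32,3) = 4960 ways to draw 3 marbles.
All same color: C(9,3) + C(11,3) + C(12,3) = 84 + 165 + 220 = 469.
Probability = 469/4960.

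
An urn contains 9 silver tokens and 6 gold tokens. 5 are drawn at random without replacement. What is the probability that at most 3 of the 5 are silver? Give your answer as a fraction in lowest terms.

There are C(15,5) = 3003 ways to choose the 5.
Count the complement (more than 3 silver): C(9,4)·C(6,1) + C(9,5)·C(6,0) = 756 + 126 = 882.
Probability = 1 − 882/3003 = 2121/3003 = 101/143.

101/143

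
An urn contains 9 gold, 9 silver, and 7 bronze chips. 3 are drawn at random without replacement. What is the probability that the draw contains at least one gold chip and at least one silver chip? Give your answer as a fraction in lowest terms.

There are C(25,3) = 2300 possible draws.
By inclusion-exclusion on the complements, draws missing all gold or all silver: C(16,3) + C(16,3) − C(7,3) = 560 + 560 − 35 = 1085.
So draws with at least one of each: 2300 − 1085 = 1215, probability 1215/2300 = 243/460.

243/460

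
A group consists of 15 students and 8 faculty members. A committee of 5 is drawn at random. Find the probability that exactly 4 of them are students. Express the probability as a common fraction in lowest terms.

The sample space is all 5-subsets of the 23: C(23,5) = 33649.
Selections with exactly 4 students: choose 4 of the 15 students and 1 of the 8 faculty members, C(15,4)·C(8,1) = 1365·8 = 10920.
Probability = 10920/33649 = 1560/4807.

1560/4807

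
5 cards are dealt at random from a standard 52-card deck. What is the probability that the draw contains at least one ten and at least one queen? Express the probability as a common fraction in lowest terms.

6509/64974

There are C(52,5) = 2598960 possible draws.
By inclusion-exclusion on the complements, draws missing all tens or all queens: C(48,5) + C(48,5) − C(44,5) = 1712304 + 1712304 − 1086008 = 2338600.
So draws with at least one of each: 2598960 − 2338600 = 260360, probability 260360/2598960 = 6509/64974.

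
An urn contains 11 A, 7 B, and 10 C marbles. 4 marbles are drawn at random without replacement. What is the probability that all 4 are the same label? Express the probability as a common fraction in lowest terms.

23/819

There are C(28,4) = 20475 ways to draw 4 marbles.
All same label: C(11,4) + C(7,4) + C(10,4) = 330 + 35 + 210 = 575.
Probability = 575/20475 = 23/819.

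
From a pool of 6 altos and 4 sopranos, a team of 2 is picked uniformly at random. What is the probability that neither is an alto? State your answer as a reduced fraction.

2/15

There are C(10,2) = 45 possible selections.
Selections with no altos (all sopranos): C(4,2) = 6.
Probability = 6/45 = 2/15.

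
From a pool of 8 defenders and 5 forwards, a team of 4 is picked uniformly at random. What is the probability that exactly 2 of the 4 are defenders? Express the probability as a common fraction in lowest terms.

56/143

There are C(13,4) = 715 ways to choose 4 from 13.
Selections with exactly 2 defenders: choose 2 of the 8 defenders and 2 of the 5 forwards, C(8,2)·C(5,2) = 28·10 = 280.
Probability = 280/715 = 56/143.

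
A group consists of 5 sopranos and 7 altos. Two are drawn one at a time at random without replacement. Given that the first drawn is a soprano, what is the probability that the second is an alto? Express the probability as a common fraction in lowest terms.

7/11

After removing one soprano, 11 remain: 4 sopranos and 7 altos.
So the probability the next is an alto is 7/11.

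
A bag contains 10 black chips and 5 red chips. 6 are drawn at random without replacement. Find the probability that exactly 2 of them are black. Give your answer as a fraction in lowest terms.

45/1001

Total number of selections: C(15,6) = 5005.
Selections with exactly 2 black: choose 2 of the 10 black and 4 of the 5 red, C(10,2)·C(5,4) = 45·5 = 225.
Probability = 225/5005 = 45/1001.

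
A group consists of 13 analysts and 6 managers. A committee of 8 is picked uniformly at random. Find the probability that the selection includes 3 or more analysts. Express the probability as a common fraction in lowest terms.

968/969

Total selections: C(19,8) = 75582.
The complement is exactly 2 analysts: C(13,2)·C(6,6) = 78.
Probability = 1 − 78/75582 = 75504/75582 = 968/969.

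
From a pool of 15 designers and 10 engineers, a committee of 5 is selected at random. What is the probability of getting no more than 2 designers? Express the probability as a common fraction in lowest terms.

381/1265

There are C(25,5) = 53130 ways to choose the 5.
Favorable selections (no more than 2 designers): C(15,0)·C(10,5) + C(15,1)·C(10,4) + C(15,2)·C(10,3) = 252 + 3150 + 12600 = 16002.
Probability = 16002/53130 = 381/1265.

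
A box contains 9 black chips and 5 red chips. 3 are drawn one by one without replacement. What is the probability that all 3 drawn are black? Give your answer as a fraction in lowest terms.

3/13

Multiply the conditional probabilities at each draw: 9/14 · 8/13 · 7/12 = 504/2184 = 3/13.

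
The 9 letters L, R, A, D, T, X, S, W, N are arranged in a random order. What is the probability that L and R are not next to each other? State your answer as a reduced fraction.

7/9

There are 9! = 362880 arrangements.
Arrangements with L and R adjacent: 2·8! = 80640.
So not adjacent: 362880 − 80640 = 282240, probability 282240/362880 = 7/9.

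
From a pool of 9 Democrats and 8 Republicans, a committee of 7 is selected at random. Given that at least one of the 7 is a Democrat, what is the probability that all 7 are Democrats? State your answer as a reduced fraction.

1/540

Work in counts. Selections with at least one Democrat: C(17,7) − C(8,7) = 19448 − 8 = 19440.
Of those, selections where all 7 are Democrats: C(9,7) = 36.
Conditional probability = 36/19440 = 1/540.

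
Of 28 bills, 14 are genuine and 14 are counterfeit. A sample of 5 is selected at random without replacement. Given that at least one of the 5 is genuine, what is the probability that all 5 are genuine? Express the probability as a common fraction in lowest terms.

11/529

Work in counts. Selections with at least one genuine: C(28,5) − C(14,5) = 98280 − 2002 = 96278.
Of those, selections where all 5 are genuine: C(14,5) = 2002.
Conditional probability = 2002/96278 = 11/529.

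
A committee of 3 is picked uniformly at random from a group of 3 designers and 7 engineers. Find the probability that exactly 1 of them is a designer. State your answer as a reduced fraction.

The sample space is all 3-subsets of the 10: C(10,3) = 120.
Selections with exactly 1 designer: choose 1 of the 3 designers and 2 of the 7 engineers, C(3,1)·C(7,2) = 3·21 = 63.
Probability = 63/120 = 21/40.

21/40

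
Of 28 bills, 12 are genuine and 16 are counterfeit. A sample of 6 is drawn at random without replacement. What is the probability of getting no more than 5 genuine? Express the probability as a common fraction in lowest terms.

There are C(28,6) = 376740 ways to choose the 6.
The complement is exactly 6 genuine: C(12,6)·C(16,0) = 924.
Probability = 1 − 924/376740 = 375816/376740 = 4474/4485.

4474/4485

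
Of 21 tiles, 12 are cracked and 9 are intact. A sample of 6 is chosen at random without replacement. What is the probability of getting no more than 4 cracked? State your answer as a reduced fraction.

Total selections: C(21,6) = 54264.
Count the complement (more than 4 cracked): C(12,5)·C(9,1) + C(12,6)·C(9,0) = 7128 + 924 = 8052.
Probability = 1 − 8052/54264 = 46212/54264 = 3851/4522.

3851/4522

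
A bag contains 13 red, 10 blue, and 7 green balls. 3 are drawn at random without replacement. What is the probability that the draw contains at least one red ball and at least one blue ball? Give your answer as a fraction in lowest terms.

There are C(30,3) = 4060 possible draws.
By inclusion-exclusion on the complements, draws missing all red or all blue: C(17,3) + C(20,3) − C(7,3) = 680 + 1140 − 35 = 1785.
So draws with at least one of each: 4060 − 1785 = 2275, probability 2275/4060 = 65/116.

65/116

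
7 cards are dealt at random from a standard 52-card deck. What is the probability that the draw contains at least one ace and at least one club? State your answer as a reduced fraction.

There are C(52,7) = 133784560 possible draws.
By inclusion-exclusion on the complements, draws missing all aces or all clubs: C(48,7) + C(39,7) − C(36,7) = 73629072 + 15380937 − 8347680 = 80662329.
So draws with at least one of each: 133784560 − 80662329 = 53122231, probability 53122231/133784560.

53122231/133784560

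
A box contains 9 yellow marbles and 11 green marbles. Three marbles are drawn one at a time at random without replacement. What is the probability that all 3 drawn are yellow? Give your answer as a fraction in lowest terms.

Multiply the conditional probabilities at each draw: 9/20 · 8/19 · 7/18 = 504/6840 = 7/95.

7/95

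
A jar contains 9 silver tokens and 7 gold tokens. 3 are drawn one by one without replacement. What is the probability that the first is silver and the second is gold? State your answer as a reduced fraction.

Multiply the conditional probabilities at each draw: 9/16 · 7/15 = 63/240 = 21/80.

21/80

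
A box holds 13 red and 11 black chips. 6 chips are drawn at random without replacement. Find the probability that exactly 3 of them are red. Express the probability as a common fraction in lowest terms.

Total number of selections: C(24,6) = 134596.
Selections with exactly 3 red: choose 3 of the 13 red and 3 of the 11 black, C(13,3)·C(11,3) = 286·165 = 47190.
Probability = 47190/134596 = 2145/6118.

2145/6118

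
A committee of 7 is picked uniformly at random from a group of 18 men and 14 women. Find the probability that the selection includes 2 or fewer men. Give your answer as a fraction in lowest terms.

Total selections: C(32,7) = 3365856.
Favorable selections (2 or fewer men): C(18,0)·C(14,7) + C(18,1)·C(14,6) + C(18,2)·C(14,5) = 3432 + 54054 + 306306 = 363792.
Probability = 363792/3365856 = 583/5394.

583/5394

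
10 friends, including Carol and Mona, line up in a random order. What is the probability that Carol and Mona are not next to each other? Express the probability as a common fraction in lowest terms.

4/5

There are 10! = 3628800 arrangements.
Arrangements with Carol and Mona adjacent: 2·9! = 725760.
So not adjacent: 3628800 − 725760 = 2903040, probability 2903040/3628800 = 4/5.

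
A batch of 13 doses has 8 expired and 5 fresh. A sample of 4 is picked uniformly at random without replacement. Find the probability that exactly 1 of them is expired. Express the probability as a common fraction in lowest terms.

16/143

Total number of selections: C(13,4) = 715.
Selections with exactly 1 expired: choose 1 of the 8 expired and 3 of the 5 fresh, C(8,1)·C(5,3) = 8·10 = 80.
Probability = 80/715 = 16/143.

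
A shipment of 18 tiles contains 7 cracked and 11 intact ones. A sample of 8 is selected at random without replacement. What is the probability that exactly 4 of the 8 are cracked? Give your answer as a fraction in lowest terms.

There are C(18,8) = 43758 ways to choose 8 from 18.
Selections with exactly 4 cracked: choose 4 of the 7 cracked and 4 of the 11 intact, C(7,4)·C(11,4) = 35·330 = 11550.
Probability = 11550/43758 = 175/663.

175/663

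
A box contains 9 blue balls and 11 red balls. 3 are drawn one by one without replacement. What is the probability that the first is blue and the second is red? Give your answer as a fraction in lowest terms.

99/380

Multiply the conditional probabilities at each draw: 9/20 · 11/19 = 99/380.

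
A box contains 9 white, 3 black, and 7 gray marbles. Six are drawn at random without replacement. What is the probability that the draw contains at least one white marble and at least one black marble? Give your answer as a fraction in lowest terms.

53/76

There are C(19,6) = 27132 possible draws.
By inclusion-exclusion on the complements, draws missing all white or all black: C(10,6) + C(16,6) − C(7,6) = 210 + 8008 − 7 = 8211.
So draws with at least one of each: 27132 − 8211 = 18921, probability 18921/27132 = 53/76.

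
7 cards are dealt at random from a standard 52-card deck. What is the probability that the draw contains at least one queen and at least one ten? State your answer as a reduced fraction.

3105873/16723070

There are C(52,7) = 133784560 possible draws.
By inclusion-exclusion on the complements, draws missing all queens or all tens: C(48,7) + C(48,7) − C(44,7) = 73629072 + 73629072 − 38320568 = 108937576.
So draws with at least one of each: 133784560 − 108937576 = 24846984, probability 24846984/133784560 = 3105873/16723070.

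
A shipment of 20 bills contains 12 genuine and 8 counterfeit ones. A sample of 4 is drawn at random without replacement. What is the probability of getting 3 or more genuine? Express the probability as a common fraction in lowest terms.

451/969

Total selections: C(20,4) = 4845.
Favorable selections (3 or more genuine): C(12,3)·C(8,1) + C(12,4)·C(8,0) = 1760 + 495 = 2255.
Probability = 2255/4845 = 451/969.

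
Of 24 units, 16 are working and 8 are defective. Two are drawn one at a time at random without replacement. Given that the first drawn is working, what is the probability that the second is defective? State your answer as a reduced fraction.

After removing one working, 23 remain: 15 working and 8 defective.
So the probability the next is defective is 8/23.

8/23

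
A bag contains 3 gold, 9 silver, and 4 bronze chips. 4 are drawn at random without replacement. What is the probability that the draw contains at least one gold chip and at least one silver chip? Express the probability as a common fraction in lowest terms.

There are C(16,4) = 1820 possible draws.
By inclusion-exclusion on the complements, draws missing all gold or all silver: C(13,4) + C(7,4) − C(4,4) = 715 + 35 − 1 = 749.
So draws with at least one of each: 1820 − 749 = 1071, probability 1071/1820 = 153/260.

153/260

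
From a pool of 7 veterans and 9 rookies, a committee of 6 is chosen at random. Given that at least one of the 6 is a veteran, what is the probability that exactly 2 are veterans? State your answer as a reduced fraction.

189/566

Work in counts. Selections with at least one veteran: C(16,6) − C(9,6) = 8008 − 84 = 7924.
Of those, selections where exactly 2 are veterans: C(7,2)·C(9,4) = 21·126 = 2646.
Conditional probability = 2646/7924 = 189/566.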